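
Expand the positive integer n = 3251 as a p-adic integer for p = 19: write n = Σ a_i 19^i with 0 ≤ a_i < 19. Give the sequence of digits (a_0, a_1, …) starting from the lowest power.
(a_0, a_1, …) = (2, 0, 9)

Repeated division by 19 gives the digits low-to-high: 3251 = 2 + 9·19^2. Digit sequence: (2, 0, 9).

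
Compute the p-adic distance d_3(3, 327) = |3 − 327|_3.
d_3(3, 327) = 1/81

Step 1 — x − y = 3 − 327 = -324. Step 2 — v_3(-324) = 4 (factor: -324 = −(3^4 · 4); the sign does not affect v_p). Step 3 — |x − y|_3 = 3^{-4} = 1/81.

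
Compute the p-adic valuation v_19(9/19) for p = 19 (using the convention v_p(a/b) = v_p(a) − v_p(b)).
v_19(9/19) = -1

Factor powers of 19 from the numerator and denominator of the reduced fraction: 9 = 19^0 · 9 and 19 = 19^1 · 1. Apply v_p(a/b) = v_p(a) − v_p(b): v_19(9/19) = 0 − 1 = -1.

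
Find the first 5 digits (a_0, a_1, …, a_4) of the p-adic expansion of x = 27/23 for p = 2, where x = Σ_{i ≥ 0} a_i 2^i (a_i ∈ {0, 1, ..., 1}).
(a_0, …, a_4) = (1, 0, 1, 1, 1)

v_2(27/23) = 0 (numerator and denominator both coprime to 2), so x ∈ ℤ_2^×. Compute digits iteratively via a_i = x_i mod 2, x_{i+1} = (x_i − a_i)/2, with x_0 = x:
  x_0 = 27/23;  a_0 = 1;  x_1 = (x_0 − 1)/2 = 2/23
  x_1 = 2/23;  a_1 = 0;  x_2 = (x_1 − 0)/2 = 1/23
  x_2 = 1/23;  a_2 = 1;  x_3 = (x_2 − 1)/2 = -11/23
  x_3 = -11/23;  a_3 = 1;  x_4 = (x_3 − 1)/2 = -17/23
  x_4 = -17/23;  a_4 = 1;  x_5 = (x_4 − 1)/2 = -20/23
Digits: (1, 0, 1, 1, 1).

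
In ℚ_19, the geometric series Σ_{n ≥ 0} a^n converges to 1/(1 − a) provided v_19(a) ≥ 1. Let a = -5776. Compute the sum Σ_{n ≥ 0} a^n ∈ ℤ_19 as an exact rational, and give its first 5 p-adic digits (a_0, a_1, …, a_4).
Σ a^n = 1/(1 − a) = 1/5777;  first 5 digits = (1, 0, 3, 18, 8)

v_19(a) = 2 ≥ 1, so the series converges in ℤ_19 to 1/(1 − a) = 1/(1 − (-5776)) = 1/5777. Expand this rational in ℤ_19: compute digits iteratively via d_i = x_i mod 19, x_{i+1} = (x_i − d_i)/19. The first 5 digits are (1, 0, 3, 18, 8).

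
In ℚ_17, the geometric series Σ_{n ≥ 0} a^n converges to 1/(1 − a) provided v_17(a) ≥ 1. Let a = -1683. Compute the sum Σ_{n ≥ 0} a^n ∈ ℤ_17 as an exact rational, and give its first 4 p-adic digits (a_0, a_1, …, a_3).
Σ a^n = 1/(1 − a) = 1/1684;  first 4 digits = (1, 3, 3, 8)

v_17(a) = 1 ≥ 1, so the series converges in ℤ_17 to 1/(1 − a) = 1/(1 − (-1683)) = 1/1684. Expand this rational in ℤ_17: compute digits iteratively via d_i = x_i mod 17, x_{i+1} = (x_i − d_i)/17. The first 4 digits are (1, 3, 3, 8).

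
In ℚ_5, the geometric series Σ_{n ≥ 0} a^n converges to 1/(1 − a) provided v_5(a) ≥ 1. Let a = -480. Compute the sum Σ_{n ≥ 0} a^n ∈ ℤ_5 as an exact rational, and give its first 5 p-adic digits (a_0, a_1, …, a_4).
Σ a^n = 1/(1 − a) = 1/481;  first 5 digits = (1, 4, 1, 3, 1)

v_5(a) = 1 ≥ 1, so the series converges in ℤ_5 to 1/(1 − a) = 1/(1 − (-480)) = 1/481. Expand this rational in ℤ_5: compute digits iteratively via d_i = x_i mod 5, x_{i+1} = (x_i − d_i)/5. The first 5 digits are (1, 4, 1, 3, 1).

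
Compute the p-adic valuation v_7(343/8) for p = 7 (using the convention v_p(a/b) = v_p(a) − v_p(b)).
v_7(343/8) = 3

Factor powers of 7 from the numerator and denominator of the reduced fraction: 343 = 7^3 · 1 and 8 = 7^0 · 8. Apply v_p(a/b) = v_p(a) − v_p(b): v_7(343/8) = 3 − 0 = 3.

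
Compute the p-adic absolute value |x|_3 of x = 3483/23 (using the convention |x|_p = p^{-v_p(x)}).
|3483/23|_3 = 1/81

Step 1 — compute v_3(x) by factoring powers of 3 out of the numerator and denominator: v_3(3483/23) = 4. Step 2 — apply |x|_p = p^{-v_p(x)} = 3^{-4} = 1/81.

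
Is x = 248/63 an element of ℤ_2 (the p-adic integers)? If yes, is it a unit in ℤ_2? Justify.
x ∈ ℤ_2 but not a unit; v_2(x) = 3 > 0

ℤ_2 = {x ∈ ℚ_2 : v_2(x) ≥ 0} and ℤ_2^× = {x ∈ ℤ_2 : v_2(x) = 0}. Here v_2(248/63) = v_2(num) − v_2(den) = 3; compare against these criteria.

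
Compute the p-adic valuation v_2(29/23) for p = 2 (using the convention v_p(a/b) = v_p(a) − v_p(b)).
v_2(29/23) = 0

Factor powers of 2 from the numerator and denominator of the reduced fraction: 29 = 2^0 · 29 and 23 = 2^0 · 23. Apply v_p(a/b) = v_p(a) − v_p(b): v_2(29/23) = 0 − 0 = 0.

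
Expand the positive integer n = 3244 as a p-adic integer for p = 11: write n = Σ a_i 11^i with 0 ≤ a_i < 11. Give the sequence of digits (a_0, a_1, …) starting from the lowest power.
(a_0, a_1, …) = (10, 8, 4, 2)

Repeated division by 11 gives the digits low-to-high: 3244 = 10 + 8·11^1 + 4·11^2 + 2·11^3. Digit sequence: (10, 8, 4, 2).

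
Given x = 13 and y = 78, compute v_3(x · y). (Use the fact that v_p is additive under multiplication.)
v_3(1014) = 1

v_p(x) = 0 (factor: 13 = 3^0 · 13); v_p(y) = 1 (factor: 78 = 3^1 · 26). Additivity: v_p(xy) = v_p(x) + v_p(y) = 0 + 1 = 1. (Direct check: xy = 1014 = 3^1 · (338).)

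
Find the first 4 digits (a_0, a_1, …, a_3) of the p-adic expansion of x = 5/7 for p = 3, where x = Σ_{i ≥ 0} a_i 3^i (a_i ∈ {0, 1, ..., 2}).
(a_0, …, a_3) = (2, 0, 2, 1)

v_3(5/7) = 0 (numerator and denominator both coprime to 3), so x ∈ ℤ_3^×. Compute digits iteratively via a_i = x_i mod 3, x_{i+1} = (x_i − a_i)/3, with x_0 = x:
  x_0 = 5/7;  a_0 = 2;  x_1 = (x_0 − 2)/3 = -3/7
  x_1 = -3/7;  a_1 = 0;  x_2 = (x_1 − 0)/3 = -1/7
  x_2 = -1/7;  a_2 = 2;  x_3 = (x_2 − 2)/3 = -5/7
  x_3 = -5/7;  a_3 = 1;  x_4 = (x_3 − 1)/3 = -4/7
Digits: (2, 0, 2, 1).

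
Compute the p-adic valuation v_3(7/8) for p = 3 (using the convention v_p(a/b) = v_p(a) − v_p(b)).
v_3(7/8) = 0

Factor powers of 3 from the numerator and denominator of the reduced fraction: 7 = 3^0 · 7 and 8 = 3^0 · 8. Apply v_p(a/b) = v_p(a) − v_p(b): v_3(7/8) = 0 − 0 = 0.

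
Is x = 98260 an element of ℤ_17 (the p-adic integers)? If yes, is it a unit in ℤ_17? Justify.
x ∈ ℤ_17 but not a unit; v_17(x) = 3 > 0

ℤ_17 = {x ∈ ℚ_17 : v_17(x) ≥ 0} and ℤ_17^× = {x ∈ ℤ_17 : v_17(x) = 0}. Here v_17(98260) = v_17(num) − v_17(den) = 3; compare against these criteria.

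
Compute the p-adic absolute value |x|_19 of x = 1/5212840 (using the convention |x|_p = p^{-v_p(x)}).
|1/5212840|_19 = 130321

Step 1 — compute v_19(x) by factoring powers of 19 out of the numerator and denominator: v_19(1/5212840) = -4. Step 2 — apply |x|_p = p^{-v_p(x)} = 19^{4} = 130321.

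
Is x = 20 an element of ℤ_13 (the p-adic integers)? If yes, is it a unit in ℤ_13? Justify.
x ∈ ℤ_13^× (unit); v_13(x) = 0

ℤ_13 = {x ∈ ℚ_13 : v_13(x) ≥ 0} and ℤ_13^× = {x ∈ ℤ_13 : v_13(x) = 0}. Here v_13(20) = v_13(num) − v_13(den) = 0; compare against these criteria.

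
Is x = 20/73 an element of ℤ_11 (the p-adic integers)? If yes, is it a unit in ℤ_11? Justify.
x ∈ ℤ_11^× (unit); v_11(x) = 0

ℤ_11 = {x ∈ ℚ_11 : v_11(x) ≥ 0} and ℤ_11^× = {x ∈ ℤ_11 : v_11(x) = 0}. Here v_11(20/73) = v_11(num) − v_11(den) = 0; compare against these criteria.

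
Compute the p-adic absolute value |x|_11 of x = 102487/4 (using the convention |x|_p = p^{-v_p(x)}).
|102487/4|_11 = 1/14641

Step 1 — compute v_11(x) by factoring powers of 11 out of the numerator and denominator: v_11(102487/4) = 4. Step 2 — apply |x|_p = p^{-v_p(x)} = 11^{-4} = 1/14641.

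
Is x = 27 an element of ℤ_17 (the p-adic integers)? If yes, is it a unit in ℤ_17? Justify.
x ∈ ℤ_17^× (unit); v_17(x) = 0

ℤ_17 = {x ∈ ℚ_17 : v_17(x) ≥ 0} and ℤ_17^× = {x ∈ ℤ_17 : v_17(x) = 0}. Here v_17(27) = v_17(num) − v_17(den) = 0; compare against these criteria.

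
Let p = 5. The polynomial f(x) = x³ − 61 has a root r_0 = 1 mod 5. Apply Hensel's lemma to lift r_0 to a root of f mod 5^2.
r_1 = 21 (mod 25)

Hensel: r_{i+1} = r_i − f(r_i)/f′(r_i) mod 5^{i+2}, where f′(x) = 3x². Iterate:
  r_0 = 1 (mod 5)
  r_1 = 21 (mod 25)
Final: r = 21 with f(r) ≡ 0 mod 5^2.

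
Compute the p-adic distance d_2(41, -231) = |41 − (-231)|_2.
d_2(41, -231) = 1/16

Step 1 — x − y = 41 − (-231) = 272. Step 2 — v_2(272) = 4 (factor: 272 = (2^4 · 17); the sign does not affect v_p). Step 3 — |x − y|_2 = 2^{-4} = 1/16.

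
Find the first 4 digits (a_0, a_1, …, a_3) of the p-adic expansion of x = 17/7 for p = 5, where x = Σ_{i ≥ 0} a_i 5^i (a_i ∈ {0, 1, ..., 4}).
(a_0, …, a_3) = (1, 1, 2, 1)

v_5(17/7) = 0 (numerator and denominator both coprime to 5), so x ∈ ℤ_5^×. Compute digits iteratively via a_i = x_i mod 5, x_{i+1} = (x_i − a_i)/5, with x_0 = x:
  x_0 = 17/7;  a_0 = 1;  x_1 = (x_0 − 1)/5 = 2/7
  x_1 = 2/7;  a_1 = 1;  x_2 = (x_1 − 1)/5 = -1/7
  x_2 = -1/7;  a_2 = 2;  x_3 = (x_2 − 2)/5 = -3/7
  x_3 = -3/7;  a_3 = 1;  x_4 = (x_3 − 1)/5 = -2/7
Digits: (1, 1, 2, 1).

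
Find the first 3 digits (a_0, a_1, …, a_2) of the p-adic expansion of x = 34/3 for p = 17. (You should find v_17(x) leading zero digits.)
(a_0, …, a_2) = (0, 12, 5)

v_17(34/3) = 1, so a_0 = ... = a_0 = 0. Factor out: x = 17^1 · u with u = 2/3 a unit in ℤ_17. Expand u iteratively via a_{v+i} = u_i mod 17, u_{i+1} = (u_i − a_{v+i})/17:
  u_0 = 2/3;  a_1 = 12;  u_1 = (u_0 − 12)/17 = -2/3
  u_1 = -2/3;  a_2 = 5;  u_2 = (u_1 − 5)/17 = -1/3
Digits: (0, 12, 5).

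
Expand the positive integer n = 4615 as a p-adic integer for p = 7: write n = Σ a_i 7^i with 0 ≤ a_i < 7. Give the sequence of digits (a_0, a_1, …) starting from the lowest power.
(a_0, a_1, …) = (2, 1, 3, 6, 1)

Repeated division by 7 gives the digits low-to-high: 4615 = 2 + 1·7^1 + 3·7^2 + 6·7^3 + 1·7^4. Digit sequence: (2, 1, 3, 6, 1).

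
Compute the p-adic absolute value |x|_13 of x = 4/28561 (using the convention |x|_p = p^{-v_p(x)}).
|4/28561|_13 = 28561

Step 1 — compute v_13(x) by factoring powers of 13 out of the numerator and denominator: v_13(4/28561) = -4. Step 2 — apply |x|_p = p^{-v_p(x)} = 13^{4} = 28561.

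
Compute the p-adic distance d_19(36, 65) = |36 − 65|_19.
d_19(36, 65) = 1

Step 1 — x − y = 36 − 65 = -29. Step 2 — v_19(-29) = 0 (factor: -29 = −(19^0 · 29); the sign does not affect v_p). Step 3 — |x − y|_19 = 19^{0} = 1.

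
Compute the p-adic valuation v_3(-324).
v_3(-324) = 4

v_3(n) is the largest exponent k such that 3^k divides n. Factor out: -324 = -3^4 · 4. (Sign doesn't affect v_p.) So v_3(-324) = 4.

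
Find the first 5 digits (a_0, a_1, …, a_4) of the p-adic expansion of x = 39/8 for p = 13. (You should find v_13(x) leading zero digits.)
(a_0, …, a_4) = (0, 2, 8, 1, 8)

v_13(39/8) = 1, so a_0 = ... = a_0 = 0. Factor out: x = 13^1 · u with u = 3/8 a unit in ℤ_13. Expand u iteratively via a_{v+i} = u_i mod 13, u_{i+1} = (u_i − a_{v+i})/13:
  u_0 = 3/8;  a_1 = 2;  u_1 = (u_0 − 2)/13 = -1/8
  u_1 = -1/8;  a_2 = 8;  u_2 = (u_1 − 8)/13 = -5/8
  u_2 = -5/8;  a_3 = 1;  u_3 = (u_2 − 1)/13 = -1/8
  u_3 = -1/8;  a_4 = 8;  u_4 = (u_3 − 8)/13 = -5/8
Digits: (0, 2, 8, 1, 8).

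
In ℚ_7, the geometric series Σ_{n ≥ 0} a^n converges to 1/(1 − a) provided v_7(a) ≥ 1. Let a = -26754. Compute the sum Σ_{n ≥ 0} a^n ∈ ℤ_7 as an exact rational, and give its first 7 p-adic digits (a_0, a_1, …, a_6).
Σ a^n = 1/(1 − a) = 1/26755;  first 7 digits = (1, 0, 0, 6, 2, 5, 0)

v_7(a) = 3 ≥ 1, so the series converges in ℤ_7 to 1/(1 − a) = 1/(1 − (-26754)) = 1/26755. Expand this rational in ℤ_7: compute digits iteratively via d_i = x_i mod 7, x_{i+1} = (x_i − d_i)/7. The first 7 digits are (1, 0, 0, 6, 2, 5, 0).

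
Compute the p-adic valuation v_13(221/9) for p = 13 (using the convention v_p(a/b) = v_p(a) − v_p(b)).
v_13(221/9) = 1

Factor powers of 13 from the numerator and denominator of the reduced fraction: 221 = 13^1 · 17 and 9 = 13^0 · 9. Apply v_p(a/b) = v_p(a) − v_p(b): v_13(221/9) = 1 − 0 = 1.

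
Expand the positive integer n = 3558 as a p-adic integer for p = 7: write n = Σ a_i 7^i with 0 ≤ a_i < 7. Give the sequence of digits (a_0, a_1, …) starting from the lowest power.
(a_0, a_1, …) = (2, 4, 2, 3, 1)

Repeated division by 7 gives the digits low-to-high: 3558 = 2 + 4·7^1 + 2·7^2 + 3·7^3 + 1·7^4. Digit sequence: (2, 4, 2, 3, 1).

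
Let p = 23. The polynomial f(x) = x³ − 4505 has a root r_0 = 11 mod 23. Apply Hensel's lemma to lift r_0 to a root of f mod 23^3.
r_2 = 4243 (mod 12167)

Hensel: r_{i+1} = r_i − f(r_i)/f′(r_i) mod 23^{i+2}, where f′(x) = 3x². Iterate:
  r_0 = 11 (mod 23)
  r_1 = 11 (mod 529)
  r_2 = 4243 (mod 12167)
Final: r = 4243 with f(r) ≡ 0 mod 23^3.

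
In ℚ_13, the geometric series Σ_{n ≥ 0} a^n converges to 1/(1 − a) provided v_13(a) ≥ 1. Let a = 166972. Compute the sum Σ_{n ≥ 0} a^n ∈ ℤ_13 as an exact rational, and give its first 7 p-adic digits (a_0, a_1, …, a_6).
Σ a^n = 1/(1 − a) = -1/166971;  first 7 digits = (1, 0, 0, 11, 5, 0, 4)

v_13(a) = 3 ≥ 1, so the series converges in ℤ_13 to 1/(1 − a) = 1/(1 − 166972) = -1/166971. Expand this rational in ℤ_13: compute digits iteratively via d_i = x_i mod 13, x_{i+1} = (x_i − d_i)/13. The first 7 digits are (1, 0, 0, 11, 5, 0, 4).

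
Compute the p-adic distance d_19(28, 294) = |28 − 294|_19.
d_19(28, 294) = 1/19

Step 1 — x − y = 28 − 294 = -266. Step 2 — v_19(-266) = 1 (factor: -266 = −(19^1 · 14); the sign does not affect v_p). Step 3 — |x − y|_19 = 19^{-1} = 1/19.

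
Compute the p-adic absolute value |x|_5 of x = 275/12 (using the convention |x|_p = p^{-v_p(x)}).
|275/12|_5 = 1/25

Step 1 — compute v_5(x) by factoring powers of 5 out of the numerator and denominator: v_5(275/12) = 2. Step 2 — apply |x|_p = p^{-v_p(x)} = 5^{-2} = 1/25.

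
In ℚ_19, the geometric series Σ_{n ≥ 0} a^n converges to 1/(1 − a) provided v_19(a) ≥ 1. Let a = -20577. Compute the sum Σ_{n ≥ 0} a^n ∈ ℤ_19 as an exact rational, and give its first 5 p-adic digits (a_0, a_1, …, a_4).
Σ a^n = 1/(1 − a) = 1/20578;  first 5 digits = (1, 0, 0, 16, 18)

v_19(a) = 3 ≥ 1, so the series converges in ℤ_19 to 1/(1 − a) = 1/(1 − (-20577)) = 1/20578. Expand this rational in ℤ_19: compute digits iteratively via d_i = x_i mod 19, x_{i+1} = (x_i − d_i)/19. The first 5 digits are (1, 0, 0, 16, 18).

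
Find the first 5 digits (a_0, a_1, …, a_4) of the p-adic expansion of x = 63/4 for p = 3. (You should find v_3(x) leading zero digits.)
(a_0, …, a_4) = (0, 0, 1, 1, 2)

v_3(63/4) = 2, so a_0 = ... = a_1 = 0. Factor out: x = 3^2 · u with u = 7/4 a unit in ℤ_3. Expand u iteratively via a_{v+i} = u_i mod 3, u_{i+1} = (u_i − a_{v+i})/3:
  u_0 = 7/4;  a_2 = 1;  u_1 = (u_0 − 1)/3 = 1/4
  u_1 = 1/4;  a_3 = 1;  u_2 = (u_1 − 1)/3 = -1/4
  u_2 = -1/4;  a_4 = 2;  u_3 = (u_2 − 2)/3 = -3/4
Digits: (0, 0, 1, 1, 2).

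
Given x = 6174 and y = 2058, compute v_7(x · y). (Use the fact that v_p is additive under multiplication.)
v_7(12706092) = 6

v_p(x) = 3 (factor: 6174 = 7^3 · 18); v_p(y) = 3 (factor: 2058 = 7^3 · 6). Additivity: v_p(xy) = v_p(x) + v_p(y) = 3 + 3 = 6. (Direct check: xy = 12706092 = 7^6 · (108).)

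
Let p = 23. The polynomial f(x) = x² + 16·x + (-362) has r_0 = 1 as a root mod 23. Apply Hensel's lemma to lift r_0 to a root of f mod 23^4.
r_3 = 153871 (mod 279841)

Hensel: r_{i+1} = r_i − f(r_i)·(f′(r_i))^{-1} mod 23^{i+2}, f′(x) = 2x + 16. Iterate:
  r_0 = 1 (mod 23)
  r_1 = 461 (mod 529)
  r_2 = 7867 (mod 12167)
  r_3 = 153871 (mod 279841)
Final: r = 153871 satisfies f(r) ≡ 0 mod 23^4.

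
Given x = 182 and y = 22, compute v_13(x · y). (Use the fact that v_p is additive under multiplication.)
v_13(4004) = 1

v_p(x) = 1 (factor: 182 = 13^1 · 14); v_p(y) = 0 (factor: 22 = 13^0 · 22). Additivity: v_p(xy) = v_p(x) + v_p(y) = 1 + 0 = 1. (Direct check: xy = 4004 = 13^1 · (308).)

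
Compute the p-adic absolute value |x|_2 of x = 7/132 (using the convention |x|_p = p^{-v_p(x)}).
|7/132|_2 = 4

Step 1 — compute v_2(x) by factoring powers of 2 out of the numerator and denominator: v_2(7/132) = -2. Step 2 — apply |x|_p = p^{-v_p(x)} = 2^{2} = 4.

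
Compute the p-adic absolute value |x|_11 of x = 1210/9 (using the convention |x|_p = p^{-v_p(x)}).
|1210/9|_11 = 1/121

Step 1 — compute v_11(x) by factoring powers of 11 out of the numerator and denominator: v_11(1210/9) = 2. Step 2 — apply |x|_p = p^{-v_p(x)} = 11^{-2} = 1/121.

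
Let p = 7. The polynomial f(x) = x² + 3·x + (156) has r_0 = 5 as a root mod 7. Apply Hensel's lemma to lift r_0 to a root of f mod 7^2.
r_1 = 5 (mod 49)

Hensel: r_{i+1} = r_i − f(r_i)·(f′(r_i))^{-1} mod 7^{i+2}, f′(x) = 2x + 3. Iterate:
  r_0 = 5 (mod 7)
  r_1 = 5 (mod 49)
Final: r = 5 satisfies f(r) ≡ 0 mod 7^2.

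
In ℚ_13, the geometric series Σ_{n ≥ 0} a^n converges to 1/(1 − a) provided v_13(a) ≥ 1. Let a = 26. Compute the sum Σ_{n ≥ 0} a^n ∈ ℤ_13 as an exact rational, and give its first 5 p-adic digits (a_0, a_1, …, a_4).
Σ a^n = 1/(1 − a) = -1/25;  first 5 digits = (1, 2, 4, 8, 3)

v_13(a) = 1 ≥ 1, so the series converges in ℤ_13 to 1/(1 − a) = 1/(1 − 26) = -1/25. Expand this rational in ℤ_13: compute digits iteratively via d_i = x_i mod 13, x_{i+1} = (x_i − d_i)/13. The first 5 digits are (1, 2, 4, 8, 3).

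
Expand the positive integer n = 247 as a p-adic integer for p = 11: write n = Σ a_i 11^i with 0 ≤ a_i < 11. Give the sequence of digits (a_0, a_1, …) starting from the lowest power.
(a_0, a_1, …) = (5, 0, 2)

Repeated division by 11 gives the digits low-to-high: 247 = 5 + 2·11^2. Digit sequence: (5, 0, 2).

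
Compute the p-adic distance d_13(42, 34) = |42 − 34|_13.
d_13(42, 34) = 1

Step 1 — x − y = 42 − 34 = 8. Step 2 — v_13(8) = 0 (factor: 8 = (13^0 · 8); the sign does not affect v_p). Step 3 — |x − y|_13 = 13^{0} = 1.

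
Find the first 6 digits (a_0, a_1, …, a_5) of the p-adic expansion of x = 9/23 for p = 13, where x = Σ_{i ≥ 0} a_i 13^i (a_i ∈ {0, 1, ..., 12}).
(a_0, …, a_5) = (10, 10, 2, 6, 8, 5)

v_13(9/23) = 0 (numerator and denominator both coprime to 13), so x ∈ ℤ_13^×. Compute digits iteratively via a_i = x_i mod 13, x_{i+1} = (x_i − a_i)/13, with x_0 = x:
  x_0 = 9/23;  a_0 = 10;  x_1 = (x_0 − 10)/13 = -17/23
  x_1 = -17/23;  a_1 = 10;  x_2 = (x_1 − 10)/13 = -19/23
  x_2 = -19/23;  a_2 = 2;  x_3 = (x_2 − 2)/13 = -5/23
  x_3 = -5/23;  a_3 = 6;  x_4 = (x_3 − 6)/13 = -11/23
  x_4 = -11/23;  a_4 = 8;  x_5 = (x_4 − 8)/13 = -15/23
  x_5 = -15/23;  a_5 = 5;  x_6 = (x_5 − 5)/13 = -10/23
Digits: (10, 10, 2, 6, 8, 5).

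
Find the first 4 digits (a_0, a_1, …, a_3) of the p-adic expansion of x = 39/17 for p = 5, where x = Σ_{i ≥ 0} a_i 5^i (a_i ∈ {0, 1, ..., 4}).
(a_0, …, a_3) = (2, 3, 0, 4)

v_5(39/17) = 0 (numerator and denominator both coprime to 5), so x ∈ ℤ_5^×. Compute digits iteratively via a_i = x_i mod 5, x_{i+1} = (x_i − a_i)/5, with x_0 = x:
  x_0 = 39/17;  a_0 = 2;  x_1 = (x_0 − 2)/5 = 1/17
  x_1 = 1/17;  a_1 = 3;  x_2 = (x_1 − 3)/5 = -10/17
  x_2 = -10/17;  a_2 = 0;  x_3 = (x_2 − 0)/5 = -2/17
  x_3 = -2/17;  a_3 = 4;  x_4 = (x_3 − 4)/5 = -14/17
Digits: (2, 3, 0, 4).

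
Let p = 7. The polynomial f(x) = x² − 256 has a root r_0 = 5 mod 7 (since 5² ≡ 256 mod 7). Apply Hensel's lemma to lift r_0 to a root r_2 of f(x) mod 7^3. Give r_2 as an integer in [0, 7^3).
r_2 = 327 (mod 343)

Hensel's recurrence: r_{i+1} = r_i − f(r_i)·(f′(r_i))^{-1} mod 7^{i+2}, with f′(x) = 2x. Iterate:
  r_0 = 5 (mod 7)
  r_1 = 33 (mod 49)
  r_2 = 327 (mod 343)
Final: r_2 = 327, and one checks f(r_2) ≡ 0 mod 7^3.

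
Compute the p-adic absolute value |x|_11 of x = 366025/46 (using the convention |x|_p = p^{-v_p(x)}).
|366025/46|_11 = 1/14641

Step 1 — compute v_11(x) by factoring powers of 11 out of the numerator and denominator: v_11(366025/46) = 4. Step 2 — apply |x|_p = p^{-v_p(x)} = 11^{-4} = 1/14641.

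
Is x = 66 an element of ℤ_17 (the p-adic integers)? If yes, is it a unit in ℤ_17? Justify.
x ∈ ℤ_17^× (unit); v_17(x) = 0

ℤ_17 = {x ∈ ℚ_17 : v_17(x) ≥ 0} and ℤ_17^× = {x ∈ ℤ_17 : v_17(x) = 0}. Here v_17(66) = v_17(num) − v_17(den) = 0; compare against these criteria.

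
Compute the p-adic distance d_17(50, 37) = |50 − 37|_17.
d_17(50, 37) = 1

Step 1 — x − y = 50 − 37 = 13. Step 2 — v_17(13) = 0 (factor: 13 = (17^0 · 13); the sign does not affect v_p). Step 3 — |x − y|_17 = 17^{0} = 1.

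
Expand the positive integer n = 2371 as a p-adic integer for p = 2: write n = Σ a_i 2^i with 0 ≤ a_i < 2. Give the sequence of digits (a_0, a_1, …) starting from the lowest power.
(a_0, a_1, …) = (1, 1, 0, 0, 0, 0, 1, 0, 1, 0, 0, 1)

Repeated division by 2 gives the digits low-to-high: 2371 = 1 + 1·2^1 + 1·2^6 + 1·2^8 + 1·2^11. Digit sequence: (1, 1, 0, 0, 0, 0, 1, 0, 1, 0, 0, 1).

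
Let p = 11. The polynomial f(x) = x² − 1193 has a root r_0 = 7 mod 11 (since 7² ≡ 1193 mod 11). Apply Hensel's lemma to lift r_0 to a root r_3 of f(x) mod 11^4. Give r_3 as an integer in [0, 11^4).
r_3 = 3857 (mod 14641)

Hensel's recurrence: r_{i+1} = r_i − f(r_i)·(f′(r_i))^{-1} mod 11^{i+2}, with f′(x) = 2x. Iterate:
  r_0 = 7 (mod 11)
  r_1 = 106 (mod 121)
  r_2 = 1195 (mod 1331)
  r_3 = 3857 (mod 14641)
Final: r_3 = 3857, and one checks f(r_3) ≡ 0 mod 11^4.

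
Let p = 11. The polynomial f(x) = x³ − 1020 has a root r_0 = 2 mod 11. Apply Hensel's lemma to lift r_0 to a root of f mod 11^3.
r_2 = 893 (mod 1331)

Hensel: r_{i+1} = r_i − f(r_i)/f′(r_i) mod 11^{i+2}, where f′(x) = 3x². Iterate:
  r_0 = 2 (mod 11)
  r_1 = 46 (mod 121)
  r_2 = 893 (mod 1331)
Final: r = 893 with f(r) ≡ 0 mod 11^3.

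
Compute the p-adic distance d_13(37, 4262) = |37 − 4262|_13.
d_13(37, 4262) = 1/169

Step 1 — x − y = 37 − 4262 = -4225. Step 2 — v_13(-4225) = 2 (factor: -4225 = −(13^2 · 25); the sign does not affect v_p). Step 3 — |x − y|_13 = 13^{-2} = 1/169.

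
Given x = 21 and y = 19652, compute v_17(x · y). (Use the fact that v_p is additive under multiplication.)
v_17(412692) = 3

v_p(x) = 0 (factor: 21 = 17^0 · 21); v_p(y) = 3 (factor: 19652 = 17^3 · 4). Additivity: v_p(xy) = v_p(x) + v_p(y) = 0 + 3 = 3. (Direct check: xy = 412692 = 17^3 · (84).)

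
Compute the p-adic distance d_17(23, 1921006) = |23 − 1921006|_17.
d_17(23, 1921006) = 1/83521

Step 1 — x − y = 23 − 1921006 = -1920983. Step 2 — v_17(-1920983) = 4 (factor: -1920983 = −(17^4 · 23); the sign does not affect v_p). Step 3 — |x − y|_17 = 17^{-4} = 1/83521.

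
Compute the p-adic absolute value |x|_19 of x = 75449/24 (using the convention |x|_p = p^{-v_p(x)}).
|75449/24|_19 = 1/6859

Step 1 — compute v_19(x) by factoring powers of 19 out of the numerator and denominator: v_19(75449/24) = 3. Step 2 — apply |x|_p = p^{-v_p(x)} = 19^{-3} = 1/6859.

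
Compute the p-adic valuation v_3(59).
v_3(59) = 0

v_3(n) is the largest exponent k such that 3^k divides n. Factor out: 59 = 3^0 · 59. (Sign doesn't affect v_p.) So v_3(59) = 0.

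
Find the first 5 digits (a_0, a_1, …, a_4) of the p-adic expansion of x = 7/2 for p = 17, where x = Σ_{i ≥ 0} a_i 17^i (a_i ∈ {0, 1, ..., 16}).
(a_0, …, a_4) = (12, 8, 8, 8, 8)

v_17(7/2) = 0 (numerator and denominator both coprime to 17), so x ∈ ℤ_17^×. Compute digits iteratively via a_i = x_i mod 17, x_{i+1} = (x_i − a_i)/17, with x_0 = x:
  x_0 = 7/2;  a_0 = 12;  x_1 = (x_0 − 12)/17 = -1/2
  x_1 = -1/2;  a_1 = 8;  x_2 = (x_1 − 8)/17 = -1/2
  x_2 = -1/2;  a_2 = 8;  x_3 = (x_2 − 8)/17 = -1/2
  x_3 = -1/2;  a_3 = 8;  x_4 = (x_3 − 8)/17 = -1/2
  x_4 = -1/2;  a_4 = 8;  x_5 = (x_4 − 8)/17 = -1/2
Digits: (12, 8, 8, 8, 8).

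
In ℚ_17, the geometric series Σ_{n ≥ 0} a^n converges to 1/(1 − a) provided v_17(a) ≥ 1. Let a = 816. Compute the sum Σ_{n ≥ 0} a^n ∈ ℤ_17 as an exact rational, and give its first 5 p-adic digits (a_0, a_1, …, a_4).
Σ a^n = 1/(1 − a) = -1/815;  first 5 digits = (1, 14, 11, 6, 15)

v_17(a) = 1 ≥ 1, so the series converges in ℤ_17 to 1/(1 − a) = 1/(1 − 816) = -1/815. Expand this rational in ℤ_17: compute digits iteratively via d_i = x_i mod 17, x_{i+1} = (x_i − d_i)/17. The first 5 digits are (1, 14, 11, 6, 15).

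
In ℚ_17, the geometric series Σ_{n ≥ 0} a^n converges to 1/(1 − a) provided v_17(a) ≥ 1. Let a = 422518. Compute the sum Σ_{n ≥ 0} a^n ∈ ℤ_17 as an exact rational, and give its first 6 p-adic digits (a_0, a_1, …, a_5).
Σ a^n = 1/(1 − a) = -1/422517;  first 6 digits = (1, 0, 0, 1, 5, 0)

v_17(a) = 3 ≥ 1, so the series converges in ℤ_17 to 1/(1 − a) = 1/(1 − 422518) = -1/422517. Expand this rational in ℤ_17: compute digits iteratively via d_i = x_i mod 17, x_{i+1} = (x_i − d_i)/17. The first 6 digits are (1, 0, 0, 1, 5, 0).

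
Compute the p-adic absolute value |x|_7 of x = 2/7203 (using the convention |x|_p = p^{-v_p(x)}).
|2/7203|_7 = 2401

Step 1 — compute v_7(x) by factoring powers of 7 out of the numerator and denominator: v_7(2/7203) = -4. Step 2 — apply |x|_p = p^{-v_p(x)} = 7^{4} = 2401.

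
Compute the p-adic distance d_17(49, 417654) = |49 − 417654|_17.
d_17(49, 417654) = 1/83521

Step 1 — x − y = 49 − 417654 = -417605. Step 2 — v_17(-417605) = 4 (factor: -417605 = −(17^4 · 5); the sign does not affect v_p). Step 3 — |x − y|_17 = 17^{-4} = 1/83521.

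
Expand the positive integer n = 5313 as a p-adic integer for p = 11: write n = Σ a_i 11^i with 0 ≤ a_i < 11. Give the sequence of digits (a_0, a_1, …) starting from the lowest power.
(a_0, a_1, …) = (0, 10, 10, 3)

Repeated division by 11 gives the digits low-to-high: 5313 = 10·11^1 + 10·11^2 + 3·11^3. Digit sequence: (0, 10, 10, 3).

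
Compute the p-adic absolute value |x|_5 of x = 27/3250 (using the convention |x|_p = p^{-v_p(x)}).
|27/3250|_5 = 125

Step 1 — compute v_5(x) by factoring powers of 5 out of the numerator and denominator: v_5(27/3250) = -3. Step 2 — apply |x|_p = p^{-v_p(x)} = 5^{3} = 125.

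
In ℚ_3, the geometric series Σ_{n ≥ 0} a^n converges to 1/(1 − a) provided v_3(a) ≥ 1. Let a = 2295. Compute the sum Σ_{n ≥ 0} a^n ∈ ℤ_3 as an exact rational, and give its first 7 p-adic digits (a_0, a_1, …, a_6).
Σ a^n = 1/(1 − a) = -1/2294;  first 7 digits = (1, 0, 0, 1, 1, 0, 1)

v_3(a) = 3 ≥ 1, so the series converges in ℤ_3 to 1/(1 − a) = 1/(1 − 2295) = -1/2294. Expand this rational in ℤ_3: compute digits iteratively via d_i = x_i mod 3, x_{i+1} = (x_i − d_i)/3. The first 7 digits are (1, 0, 0, 1, 1, 0, 1).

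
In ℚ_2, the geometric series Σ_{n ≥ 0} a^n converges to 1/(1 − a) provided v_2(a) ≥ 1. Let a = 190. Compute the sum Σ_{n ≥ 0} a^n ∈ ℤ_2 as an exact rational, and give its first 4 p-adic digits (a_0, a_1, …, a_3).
Σ a^n = 1/(1 − a) = -1/189;  first 4 digits = (1, 1, 0, 1)

v_2(a) = 1 ≥ 1, so the series converges in ℤ_2 to 1/(1 − a) = 1/(1 − 190) = -1/189. Expand this rational in ℤ_2: compute digits iteratively via d_i = x_i mod 2, x_{i+1} = (x_i − d_i)/2. The first 4 digits are (1, 1, 0, 1).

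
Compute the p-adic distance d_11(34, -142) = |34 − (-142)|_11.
d_11(34, -142) = 1/11

Step 1 — x − y = 34 − (-142) = 176. Step 2 — v_11(176) = 1 (factor: 176 = (11^1 · 16); the sign does not affect v_p). Step 3 — |x − y|_11 = 11^{-1} = 1/11.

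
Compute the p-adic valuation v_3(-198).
v_3(-198) = 2

v_3(n) is the largest exponent k such that 3^k divides n. Factor out: -198 = -3^2 · 22. (Sign doesn't affect v_p.) So v_3(-198) = 2.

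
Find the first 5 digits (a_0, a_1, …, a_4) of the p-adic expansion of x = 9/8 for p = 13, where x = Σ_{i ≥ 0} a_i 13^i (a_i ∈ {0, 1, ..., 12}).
(a_0, …, a_4) = (6, 11, 4, 11, 4)

v_13(9/8) = 0 (numerator and denominator both coprime to 13), so x ∈ ℤ_13^×. Compute digits iteratively via a_i = x_i mod 13, x_{i+1} = (x_i − a_i)/13, with x_0 = x:
  x_0 = 9/8;  a_0 = 6;  x_1 = (x_0 − 6)/13 = -3/8
  x_1 = -3/8;  a_1 = 11;  x_2 = (x_1 − 11)/13 = -7/8
  x_2 = -7/8;  a_2 = 4;  x_3 = (x_2 − 4)/13 = -3/8
  x_3 = -3/8;  a_3 = 11;  x_4 = (x_3 − 11)/13 = -7/8
  x_4 = -7/8;  a_4 = 4;  x_5 = (x_4 − 4)/13 = -3/8
Digits: (6, 11, 4, 11, 4).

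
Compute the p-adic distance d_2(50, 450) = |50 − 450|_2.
d_2(50, 450) = 1/16

Step 1 — x − y = 50 − 450 = -400. Step 2 — v_2(-400) = 4 (factor: -400 = −(2^4 · 25); the sign does not affect v_p). Step 3 — |x − y|_2 = 2^{-4} = 1/16.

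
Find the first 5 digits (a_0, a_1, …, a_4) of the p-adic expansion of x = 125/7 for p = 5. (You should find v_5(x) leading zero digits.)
(a_0, …, a_4) = (0, 0, 0, 3, 3)

v_5(125/7) = 3, so a_0 = ... = a_2 = 0. Factor out: x = 5^3 · u with u = 1/7 a unit in ℤ_5. Expand u iteratively via a_{v+i} = u_i mod 5, u_{i+1} = (u_i − a_{v+i})/5:
  u_0 = 1/7;  a_3 = 3;  u_1 = (u_0 − 3)/5 = -4/7
  u_1 = -4/7;  a_4 = 3;  u_2 = (u_1 − 3)/5 = -5/7
Digits: (0, 0, 0, 3, 3).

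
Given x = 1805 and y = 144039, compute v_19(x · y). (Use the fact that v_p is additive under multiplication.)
v_19(259990395) = 5

v_p(x) = 2 (factor: 1805 = 19^2 · 5); v_p(y) = 3 (factor: 144039 = 19^3 · 21). Additivity: v_p(xy) = v_p(x) + v_p(y) = 2 + 3 = 5. (Direct check: xy = 259990395 = 19^5 · (105).)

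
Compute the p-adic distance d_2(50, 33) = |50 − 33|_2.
d_2(50, 33) = 1

Step 1 — x − y = 50 − 33 = 17. Step 2 — v_2(17) = 0 (factor: 17 = (2^0 · 17); the sign does not affect v_p). Step 3 — |x − y|_2 = 2^{0} = 1.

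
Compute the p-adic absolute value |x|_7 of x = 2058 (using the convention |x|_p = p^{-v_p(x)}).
|2058|_7 = 1/343

Step 1 — compute v_7(x) by factoring powers of 7 out of the numerator and denominator: v_7(2058) = 3. Step 2 — apply |x|_p = p^{-v_p(x)} = 7^{-3} = 1/343.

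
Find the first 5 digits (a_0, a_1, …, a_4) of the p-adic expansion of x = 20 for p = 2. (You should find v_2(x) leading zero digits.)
(a_0, …, a_4) = (0, 0, 1, 0, 1)

v_2(20) = 2, so a_0 = ... = a_1 = 0. Factor out: x = 2^2 · u with u = 5 a unit in ℤ_2. Expand u iteratively via a_{v+i} = u_i mod 2, u_{i+1} = (u_i − a_{v+i})/2:
  u_0 = 5;  a_2 = 1;  u_1 = (u_0 − 1)/2 = 2
  u_1 = 2;  a_3 = 0;  u_2 = (u_1 − 0)/2 = 1
  u_2 = 1;  a_4 = 1;  u_3 = (u_2 − 1)/2 = 0
Digits: (0, 0, 1, 0, 1).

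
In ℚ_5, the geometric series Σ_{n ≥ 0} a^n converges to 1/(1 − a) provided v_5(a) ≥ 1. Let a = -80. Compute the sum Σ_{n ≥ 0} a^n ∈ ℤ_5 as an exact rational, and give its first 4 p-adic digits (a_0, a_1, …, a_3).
Σ a^n = 1/(1 − a) = 1/81;  first 4 digits = (1, 4, 2, 4)

v_5(a) = 1 ≥ 1, so the series converges in ℤ_5 to 1/(1 − a) = 1/(1 − (-80)) = 1/81. Expand this rational in ℤ_5: compute digits iteratively via d_i = x_i mod 5, x_{i+1} = (x_i − d_i)/5. The first 4 digits are (1, 4, 2, 4).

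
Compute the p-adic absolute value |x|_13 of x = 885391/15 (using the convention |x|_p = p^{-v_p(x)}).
|885391/15|_13 = 1/28561

Step 1 — compute v_13(x) by factoring powers of 13 out of the numerator and denominator: v_13(885391/15) = 4. Step 2 — apply |x|_p = p^{-v_p(x)} = 13^{-4} = 1/28561.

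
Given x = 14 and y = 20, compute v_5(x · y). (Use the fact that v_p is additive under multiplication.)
v_5(280) = 1

v_p(x) = 0 (factor: 14 = 5^0 · 14); v_p(y) = 1 (factor: 20 = 5^1 · 4). Additivity: v_p(xy) = v_p(x) + v_p(y) = 0 + 1 = 1. (Direct check: xy = 280 = 5^1 · (56).)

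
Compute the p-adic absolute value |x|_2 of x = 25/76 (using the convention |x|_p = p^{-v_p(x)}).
|25/76|_2 = 4

Step 1 — compute v_2(x) by factoring powers of 2 out of the numerator and denominator: v_2(25/76) = -2. Step 2 — apply |x|_p = p^{-v_p(x)} = 2^{2} = 4.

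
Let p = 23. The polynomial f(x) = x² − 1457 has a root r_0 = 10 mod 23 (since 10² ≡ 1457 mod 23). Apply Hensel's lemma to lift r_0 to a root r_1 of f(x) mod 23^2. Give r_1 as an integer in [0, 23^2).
r_1 = 263 (mod 529)

Hensel's recurrence: r_{i+1} = r_i − f(r_i)·(f′(r_i))^{-1} mod 23^{i+2}, with f′(x) = 2x. Iterate:
  r_0 = 10 (mod 23)
  r_1 = 263 (mod 529)
Final: r_1 = 263, and one checks f(r_1) ≡ 0 mod 23^2.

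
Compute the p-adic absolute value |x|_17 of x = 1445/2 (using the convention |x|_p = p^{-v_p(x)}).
|1445/2|_17 = 1/289

Step 1 — compute v_17(x) by factoring powers of 17 out of the numerator and denominator: v_17(1445/2) = 2. Step 2 — apply |x|_p = p^{-v_p(x)} = 17^{-2} = 1/289.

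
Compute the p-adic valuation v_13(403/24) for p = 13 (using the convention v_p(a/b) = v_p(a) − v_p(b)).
v_13(403/24) = 1

Factor powers of 13 from the numerator and denominator of the reduced fraction: 403 = 13^1 · 31 and 24 = 13^0 · 24. Apply v_p(a/b) = v_p(a) − v_p(b): v_13(403/24) = 1 − 0 = 1.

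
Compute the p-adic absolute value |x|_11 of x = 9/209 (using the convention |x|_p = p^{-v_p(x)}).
|9/209|_11 = 11

Step 1 — compute v_11(x) by factoring powers of 11 out of the numerator and denominator: v_11(9/209) = -1. Step 2 — apply |x|_p = p^{-v_p(x)} = 11^{1} = 11.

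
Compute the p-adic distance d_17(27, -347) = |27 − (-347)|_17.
d_17(27, -347) = 1/17

Step 1 — x − y = 27 − (-347) = 374. Step 2 — v_17(374) = 1 (factor: 374 = (17^1 · 22); the sign does not affect v_p). Step 3 — |x − y|_17 = 17^{-1} = 1/17.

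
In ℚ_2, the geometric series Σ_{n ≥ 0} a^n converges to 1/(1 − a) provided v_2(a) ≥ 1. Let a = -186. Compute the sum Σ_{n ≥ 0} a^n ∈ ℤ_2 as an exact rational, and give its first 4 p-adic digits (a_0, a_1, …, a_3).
Σ a^n = 1/(1 − a) = 1/187;  first 4 digits = (1, 1, 0, 0)

v_2(a) = 1 ≥ 1, so the series converges in ℤ_2 to 1/(1 − a) = 1/(1 − (-186)) = 1/187. Expand this rational in ℤ_2: compute digits iteratively via d_i = x_i mod 2, x_{i+1} = (x_i − d_i)/2. The first 4 digits are (1, 1, 0, 0).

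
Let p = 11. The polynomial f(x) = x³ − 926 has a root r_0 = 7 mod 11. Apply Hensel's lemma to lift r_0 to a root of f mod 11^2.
r_1 = 62 (mod 121)

Hensel: r_{i+1} = r_i − f(r_i)/f′(r_i) mod 11^{i+2}, where f′(x) = 3x². Iterate:
  r_0 = 7 (mod 11)
  r_1 = 62 (mod 121)
Final: r = 62 with f(r) ≡ 0 mod 11^2.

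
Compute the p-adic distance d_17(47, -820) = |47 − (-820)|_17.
d_17(47, -820) = 1/289

Step 1 — x − y = 47 − (-820) = 867. Step 2 — v_17(867) = 2 (factor: 867 = (17^2 · 3); the sign does not affect v_p). Step 3 — |x − y|_17 = 17^{-2} = 1/289.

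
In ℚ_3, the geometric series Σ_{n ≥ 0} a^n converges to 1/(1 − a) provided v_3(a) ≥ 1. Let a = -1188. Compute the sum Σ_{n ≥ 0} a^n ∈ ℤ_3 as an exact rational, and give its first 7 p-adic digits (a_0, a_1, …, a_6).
Σ a^n = 1/(1 − a) = 1/1189;  first 7 digits = (1, 0, 0, 1, 0, 1, 2)

v_3(a) = 3 ≥ 1, so the series converges in ℤ_3 to 1/(1 − a) = 1/(1 − (-1188)) = 1/1189. Expand this rational in ℤ_3: compute digits iteratively via d_i = x_i mod 3, x_{i+1} = (x_i − d_i)/3. The first 7 digits are (1, 0, 0, 1, 0, 1, 2).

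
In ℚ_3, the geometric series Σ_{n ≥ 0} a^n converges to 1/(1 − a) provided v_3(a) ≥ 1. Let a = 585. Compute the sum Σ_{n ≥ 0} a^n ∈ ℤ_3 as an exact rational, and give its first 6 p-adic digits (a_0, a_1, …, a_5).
Σ a^n = 1/(1 − a) = -1/584;  first 6 digits = (1, 0, 2, 0, 2, 0)

v_3(a) = 2 ≥ 1, so the series converges in ℤ_3 to 1/(1 − a) = 1/(1 − 585) = -1/584. Expand this rational in ℤ_3: compute digits iteratively via d_i = x_i mod 3, x_{i+1} = (x_i − d_i)/3. The first 6 digits are (1, 0, 2, 0, 2, 0).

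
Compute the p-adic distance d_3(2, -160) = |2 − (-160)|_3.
d_3(2, -160) = 1/81

Step 1 — x − y = 2 − (-160) = 162. Step 2 — v_3(162) = 4 (factor: 162 = (3^4 · 2); the sign does not affect v_p). Step 3 — |x − y|_3 = 3^{-4} = 1/81.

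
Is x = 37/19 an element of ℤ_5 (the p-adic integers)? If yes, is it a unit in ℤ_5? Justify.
x ∈ ℤ_5^× (unit); v_5(x) = 0

ℤ_5 = {x ∈ ℚ_5 : v_5(x) ≥ 0} and ℤ_5^× = {x ∈ ℤ_5 : v_5(x) = 0}. Here v_5(37/19) = v_5(num) − v_5(den) = 0; compare against these criteria.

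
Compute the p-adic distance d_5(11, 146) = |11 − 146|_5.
d_5(11, 146) = 1/5

Step 1 — x − y = 11 − 146 = -135. Step 2 — v_5(-135) = 1 (factor: -135 = −(5^1 · 27); the sign does not affect v_p). Step 3 — |x − y|_5 = 5^{-1} = 1/5.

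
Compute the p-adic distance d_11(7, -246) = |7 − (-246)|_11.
d_11(7, -246) = 1/11

Step 1 — x − y = 7 − (-246) = 253. Step 2 — v_11(253) = 1 (factor: 253 = (11^1 · 23); the sign does not affect v_p). Step 3 — |x − y|_11 = 11^{-1} = 1/11.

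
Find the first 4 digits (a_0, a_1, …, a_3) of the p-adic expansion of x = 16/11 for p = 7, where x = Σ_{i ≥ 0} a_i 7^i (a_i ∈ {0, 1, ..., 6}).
(a_0, …, a_3) = (4, 6, 1, 1)

v_7(16/11) = 0 (numerator and denominator both coprime to 7), so x ∈ ℤ_7^×. Compute digits iteratively via a_i = x_i mod 7, x_{i+1} = (x_i − a_i)/7, with x_0 = x:
  x_0 = 16/11;  a_0 = 4;  x_1 = (x_0 − 4)/7 = -4/11
  x_1 = -4/11;  a_1 = 6;  x_2 = (x_1 − 6)/7 = -10/11
  x_2 = -10/11;  a_2 = 1;  x_3 = (x_2 − 1)/7 = -3/11
  x_3 = -3/11;  a_3 = 1;  x_4 = (x_3 − 1)/7 = -2/11
Digits: (4, 6, 1, 1).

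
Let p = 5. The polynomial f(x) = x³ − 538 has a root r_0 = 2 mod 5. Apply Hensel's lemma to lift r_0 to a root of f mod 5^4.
r_3 = 17 (mod 625)

Hensel: r_{i+1} = r_i − f(r_i)/f′(r_i) mod 5^{i+2}, where f′(x) = 3x². Iterate:
  r_0 = 2 (mod 5)
  r_1 = 17 (mod 25)
  r_2 = 17 (mod 125)
  r_3 = 17 (mod 625)
Final: r = 17 with f(r) ≡ 0 mod 5^4.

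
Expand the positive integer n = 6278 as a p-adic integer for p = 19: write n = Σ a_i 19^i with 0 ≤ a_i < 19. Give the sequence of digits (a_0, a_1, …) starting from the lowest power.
(a_0, a_1, …) = (8, 7, 17)

Repeated division by 19 gives the digits low-to-high: 6278 = 8 + 7·19^1 + 17·19^2. Digit sequence: (8, 7, 17).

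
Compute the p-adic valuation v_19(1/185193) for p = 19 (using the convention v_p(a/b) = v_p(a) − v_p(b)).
v_19(1/185193) = -3

Factor powers of 19 from the numerator and denominator of the reduced fraction: 1 = 19^0 · 1 and 185193 = 19^3 · 27. Apply v_p(a/b) = v_p(a) − v_p(b): v_19(1/185193) = 0 − 3 = -3.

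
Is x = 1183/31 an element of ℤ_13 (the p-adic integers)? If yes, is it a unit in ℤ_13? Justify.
x ∈ ℤ_13 but not a unit; v_13(x) = 2 > 0

ℤ_13 = {x ∈ ℚ_13 : v_13(x) ≥ 0} and ℤ_13^× = {x ∈ ℤ_13 : v_13(x) = 0}. Here v_13(1183/31) = v_13(num) − v_13(den) = 2; compare against these criteria.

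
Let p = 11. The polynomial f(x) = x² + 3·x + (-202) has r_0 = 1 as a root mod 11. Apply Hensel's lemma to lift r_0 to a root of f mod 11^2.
r_1 = 89 (mod 121)

Hensel: r_{i+1} = r_i − f(r_i)·(f′(r_i))^{-1} mod 11^{i+2}, f′(x) = 2x + 3. Iterate:
  r_0 = 1 (mod 11)
  r_1 = 89 (mod 121)
Final: r = 89 satisfies f(r) ≡ 0 mod 11^2.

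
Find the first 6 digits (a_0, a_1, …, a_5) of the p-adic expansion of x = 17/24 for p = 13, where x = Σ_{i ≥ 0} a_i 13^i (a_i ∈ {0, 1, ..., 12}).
(a_0, …, a_5) = (11, 3, 10, 3, 10, 3)

v_13(17/24) = 0 (numerator and denominator both coprime to 13), so x ∈ ℤ_13^×. Compute digits iteratively via a_i = x_i mod 13, x_{i+1} = (x_i − a_i)/13, with x_0 = x:
  x_0 = 17/24;  a_0 = 11;  x_1 = (x_0 − 11)/13 = -19/24
  x_1 = -19/24;  a_1 = 3;  x_2 = (x_1 − 3)/13 = -7/24
  x_2 = -7/24;  a_2 = 10;  x_3 = (x_2 − 10)/13 = -19/24
  x_3 = -19/24;  a_3 = 3;  x_4 = (x_3 − 3)/13 = -7/24
  x_4 = -7/24;  a_4 = 10;  x_5 = (x_4 − 10)/13 = -19/24
  x_5 = -19/24;  a_5 = 3;  x_6 = (x_5 − 3)/13 = -7/24
Digits: (11, 3, 10, 3, 10, 3).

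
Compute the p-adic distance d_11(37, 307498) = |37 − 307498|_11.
d_11(37, 307498) = 1/14641

Step 1 — x − y = 37 − 307498 = -307461. Step 2 — v_11(-307461) = 4 (factor: -307461 = −(11^4 · 21); the sign does not affect v_p). Step 3 — |x − y|_11 = 11^{-4} = 1/14641.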